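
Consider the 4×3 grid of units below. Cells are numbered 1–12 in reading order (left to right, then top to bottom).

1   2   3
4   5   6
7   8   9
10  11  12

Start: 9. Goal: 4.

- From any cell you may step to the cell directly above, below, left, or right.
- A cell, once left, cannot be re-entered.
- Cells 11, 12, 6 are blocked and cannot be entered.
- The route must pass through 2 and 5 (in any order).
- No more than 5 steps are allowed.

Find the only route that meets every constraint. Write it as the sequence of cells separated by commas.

9, 8, 5, 2, 1, 4

Any route must reach 2 and 5 and still end at 4 within 5 moves, so the order of the required stops is forced.
Route from 9: left 1 to 8, up 2 to 2, left 1 to 1, down 1 to 4 — 5 moves in all.
Check: all required cells visited; 5 ≤ 5 moves.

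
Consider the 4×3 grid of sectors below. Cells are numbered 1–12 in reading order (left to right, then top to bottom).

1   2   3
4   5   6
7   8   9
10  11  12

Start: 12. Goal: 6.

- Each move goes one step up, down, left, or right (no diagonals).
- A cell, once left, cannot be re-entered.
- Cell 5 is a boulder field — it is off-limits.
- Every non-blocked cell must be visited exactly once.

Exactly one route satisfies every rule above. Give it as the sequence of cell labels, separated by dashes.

12 - 9 - 8 - 11 - 10 - 7 - 4 - 1 - 2 - 3 - 6

Need to visit all 11 open cells exactly once, starting at 12 and ending at 6.
Cell 10 has only two open neighbours (7 and 11), so the path must pass straight through it: one of those is the cell it's entered from and the other is where it exits.
Route from 12: up to 9, left to 8, down to 11, left to 10, 3× up (reaching 1), 2× right (reaching 3), down to 6 — 10 moves in all.
Check: all 11 open cells covered.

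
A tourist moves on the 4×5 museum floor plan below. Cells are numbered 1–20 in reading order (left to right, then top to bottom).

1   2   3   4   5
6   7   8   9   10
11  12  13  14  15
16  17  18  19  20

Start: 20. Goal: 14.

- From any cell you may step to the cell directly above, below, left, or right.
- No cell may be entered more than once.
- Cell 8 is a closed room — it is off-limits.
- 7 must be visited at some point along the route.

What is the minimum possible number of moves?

10

Any route passes through 7 somewhere between 20 and 14. Summing Manhattan distances along the two legs (20 → 7 → 14) gives a lower bound of 5 + 3 = 8 moves.
The shortest route satisfying every rule uses 10 moves: 20 → 15 → 10 → 5 → 4 → 3 → 2 → 7 → 12 → 13 → 14.
The bound of 8 isn't tight here; checking systematically, no route of length 8 through 9 satisfies every constraint, so 10 is the minimum.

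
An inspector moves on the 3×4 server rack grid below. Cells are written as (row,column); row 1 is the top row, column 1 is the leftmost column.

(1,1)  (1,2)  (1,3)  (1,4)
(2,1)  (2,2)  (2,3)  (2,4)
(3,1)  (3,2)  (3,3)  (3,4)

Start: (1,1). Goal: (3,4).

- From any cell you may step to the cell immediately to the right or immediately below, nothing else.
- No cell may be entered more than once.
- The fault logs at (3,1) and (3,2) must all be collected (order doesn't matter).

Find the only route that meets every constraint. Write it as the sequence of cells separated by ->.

(1,1) -> (2,1) -> (3,1) -> (3,2) -> (3,3) -> (3,4)

Moves only go right or down, so the column and row indices never decrease.
Route from (1,1): down 2 to (3,1), right 3 to (3,4) — 5 moves in all.
Check: all required cells visited.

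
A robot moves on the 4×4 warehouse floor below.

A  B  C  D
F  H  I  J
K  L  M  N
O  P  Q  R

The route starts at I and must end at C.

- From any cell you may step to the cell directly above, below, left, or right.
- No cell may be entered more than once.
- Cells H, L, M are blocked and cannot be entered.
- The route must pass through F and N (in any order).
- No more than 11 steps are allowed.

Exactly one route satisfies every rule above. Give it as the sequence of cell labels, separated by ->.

The 11-move cap with required stops at F, N leaves no slack for detours.
Route from I: right 1 to J, down 2 to R, left 3 to O, up 3 to A, right 2 to C — 11 moves in all.
Check: all required cells visited; 11 ≤ 11 moves.

I -> J -> N -> R -> Q -> P -> O -> K -> F -> A -> B -> C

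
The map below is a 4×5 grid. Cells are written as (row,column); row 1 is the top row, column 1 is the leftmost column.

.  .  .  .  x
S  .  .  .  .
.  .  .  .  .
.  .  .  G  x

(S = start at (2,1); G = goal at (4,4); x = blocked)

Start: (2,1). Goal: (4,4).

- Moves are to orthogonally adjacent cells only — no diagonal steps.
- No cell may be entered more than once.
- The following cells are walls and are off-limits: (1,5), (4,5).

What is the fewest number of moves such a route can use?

The Manhattan distance from (2,1) to (4,4) is |2−4| + |1−4| = 5, so at least 5 moves are needed.
A route of 5 moves achieves this: (2,1) → (3,1) → (4,1) → (4,2) → (4,3) → (4,4).
Since 5 matches the lower bound, it is optimal.

5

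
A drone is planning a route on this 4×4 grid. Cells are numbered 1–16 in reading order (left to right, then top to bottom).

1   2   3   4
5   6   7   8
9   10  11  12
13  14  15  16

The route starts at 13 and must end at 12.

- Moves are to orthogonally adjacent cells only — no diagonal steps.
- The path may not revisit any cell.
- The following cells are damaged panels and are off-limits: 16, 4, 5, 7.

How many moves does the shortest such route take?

The Manhattan distance from 13 to 12 is |4−3| + |1−4| = 4, so at least 4 moves are needed.
A route of 4 moves achieves this: 13 → 9 → 10 → 11 → 12.
Since 4 matches the lower bound, it is optimal.

4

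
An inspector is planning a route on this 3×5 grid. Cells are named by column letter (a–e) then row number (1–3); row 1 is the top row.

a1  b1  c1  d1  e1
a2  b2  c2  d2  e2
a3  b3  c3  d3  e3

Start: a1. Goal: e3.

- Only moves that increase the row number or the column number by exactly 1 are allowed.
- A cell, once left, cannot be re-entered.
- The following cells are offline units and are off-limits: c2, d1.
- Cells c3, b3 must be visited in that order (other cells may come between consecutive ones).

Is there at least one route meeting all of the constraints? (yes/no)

no

b3 lies to the left of c3, so going from c3 to b3 would need a leftward move — but moves only go right/down, so c3 cannot be visited before b3.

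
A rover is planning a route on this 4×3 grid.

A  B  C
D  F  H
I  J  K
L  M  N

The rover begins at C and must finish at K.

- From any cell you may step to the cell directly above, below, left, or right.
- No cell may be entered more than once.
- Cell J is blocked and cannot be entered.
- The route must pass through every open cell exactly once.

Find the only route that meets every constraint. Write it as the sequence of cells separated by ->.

Need to visit all 11 open cells exactly once, starting at C and ending at K.
Route from C: down 1 to H, left 1 to F, up 1 to B, left 1 to A, down 3 to L, right 2 to N, up 1 to K — 10 moves in all.
Check: all 11 open cells covered.

C -> H -> F -> B -> A -> D -> I -> L -> M -> N -> K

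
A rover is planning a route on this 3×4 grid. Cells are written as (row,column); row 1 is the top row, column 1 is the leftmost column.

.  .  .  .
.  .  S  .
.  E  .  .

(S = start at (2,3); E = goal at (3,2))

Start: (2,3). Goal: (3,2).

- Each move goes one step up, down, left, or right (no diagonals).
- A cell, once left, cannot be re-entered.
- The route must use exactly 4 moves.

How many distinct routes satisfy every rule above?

3

Need simple routes of exactly 4 moves from (2,3) to (3,2) (Manhattan distance 2, so 1 moves are spent on a detour and 1 undoing it).
Enumerating: (2,3) (1,3) (1,2) (2,2) (3,2) | (2,3) (2,2) (2,1) (3,1) (3,2) | (2,3) (2,4) (3,4) (3,3) (3,2).
That gives 3 routes.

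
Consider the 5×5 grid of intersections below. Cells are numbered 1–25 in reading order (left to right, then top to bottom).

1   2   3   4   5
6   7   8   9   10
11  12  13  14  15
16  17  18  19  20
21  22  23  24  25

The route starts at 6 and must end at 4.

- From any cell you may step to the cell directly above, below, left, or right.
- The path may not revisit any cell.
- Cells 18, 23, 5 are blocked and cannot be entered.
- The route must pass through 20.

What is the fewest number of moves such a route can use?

Any route passes through 20 somewhere between 6 and 4. Summing Manhattan distances along the two legs (6 → 20 → 4) gives a lower bound of 6 + 4 = 10 moves.
A route of 10 moves achieves this: 6 → 11 → 12 → 13 → 14 → 19 → 20 → 15 → 10 → 9 → 4.
Since 10 matches the lower bound, it is optimal.

10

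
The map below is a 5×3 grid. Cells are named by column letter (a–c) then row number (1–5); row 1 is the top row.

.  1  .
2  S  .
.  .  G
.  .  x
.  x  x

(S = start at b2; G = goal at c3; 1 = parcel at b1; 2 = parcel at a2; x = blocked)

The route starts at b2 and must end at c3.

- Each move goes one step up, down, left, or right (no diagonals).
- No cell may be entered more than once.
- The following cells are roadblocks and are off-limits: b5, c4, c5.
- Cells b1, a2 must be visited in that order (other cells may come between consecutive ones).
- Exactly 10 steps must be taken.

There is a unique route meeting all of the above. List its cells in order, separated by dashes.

b2 - c2 - c1 - b1 - a1 - a2 - a3 - a4 - b4 - b3 - c3

The waypoints must appear in the order b1, a2, with no cell reused.
Route from b2: right 1 to c2, up 1 to c1, left 2 to a1, down 3 to a4, right 1 to b4, up 1 to b3, right 1 to c3 — 10 moves in all.
Check: order respected (1 at step 3, 2 at step 5); 10 moves as required.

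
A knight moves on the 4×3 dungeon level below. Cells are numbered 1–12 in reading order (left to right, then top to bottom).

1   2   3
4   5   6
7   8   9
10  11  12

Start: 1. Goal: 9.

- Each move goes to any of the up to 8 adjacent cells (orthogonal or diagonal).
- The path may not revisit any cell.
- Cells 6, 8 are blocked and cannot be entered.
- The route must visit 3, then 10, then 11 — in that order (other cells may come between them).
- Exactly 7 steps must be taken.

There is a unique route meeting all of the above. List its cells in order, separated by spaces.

The waypoints must appear in the order 3, 10, 11, with no cell reused.
Route from 1: right 2 to 3, down-left 2 to 7, down 1 to 10, right 1 to 11, up-right 1 to 9 — 7 moves in all.
Check: order respected (3 at step 2, 10 at step 5, 11 at step 6); 7 moves as required.

1 2 3 5 7 10 11 9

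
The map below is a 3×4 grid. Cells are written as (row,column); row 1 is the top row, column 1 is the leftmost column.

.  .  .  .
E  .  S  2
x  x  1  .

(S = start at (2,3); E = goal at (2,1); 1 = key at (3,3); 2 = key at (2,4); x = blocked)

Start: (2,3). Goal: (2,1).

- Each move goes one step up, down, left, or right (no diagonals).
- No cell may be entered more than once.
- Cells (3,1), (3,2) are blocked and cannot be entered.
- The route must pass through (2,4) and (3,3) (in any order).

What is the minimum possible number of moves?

8

Any route passes through (2,4) and (3,3) in some order between (2,3) and (2,1). Summing Manhattan distances along each leg and taking the cheapest ordering ((2,3) → (3,3) → (2,4) → (2,1)) gives a lower bound of 1 + 2 + 3 = 6 moves.
The shortest route satisfying every rule uses 8 moves: (2,3) → (3,3) → (3,4) → (2,4) → (1,4) → (1,3) → (1,2) → (2,2) → (2,1).
The no-revisit rule (legs can't share cells) pushes the minimum above the 6-move bound; an exhaustive check rules out every length from 6 to 7, leaving 8 as the minimum.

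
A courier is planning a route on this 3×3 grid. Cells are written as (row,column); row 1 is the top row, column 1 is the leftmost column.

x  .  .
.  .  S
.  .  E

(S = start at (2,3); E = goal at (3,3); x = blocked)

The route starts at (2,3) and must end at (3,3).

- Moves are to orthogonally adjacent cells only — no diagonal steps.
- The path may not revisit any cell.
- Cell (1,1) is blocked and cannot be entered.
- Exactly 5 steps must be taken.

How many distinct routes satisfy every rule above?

2

Need simple routes of exactly 5 moves from (2,3) to (3,3) (Manhattan distance 1, so 2 moves are spent on a detour and 2 undoing it).
Enumerating: (2,3) (1,3) (1,2) (2,2) (3,2) (3,3) | (2,3) (2,2) (2,1) (3,1) (3,2) (3,3).
That gives 2 routes.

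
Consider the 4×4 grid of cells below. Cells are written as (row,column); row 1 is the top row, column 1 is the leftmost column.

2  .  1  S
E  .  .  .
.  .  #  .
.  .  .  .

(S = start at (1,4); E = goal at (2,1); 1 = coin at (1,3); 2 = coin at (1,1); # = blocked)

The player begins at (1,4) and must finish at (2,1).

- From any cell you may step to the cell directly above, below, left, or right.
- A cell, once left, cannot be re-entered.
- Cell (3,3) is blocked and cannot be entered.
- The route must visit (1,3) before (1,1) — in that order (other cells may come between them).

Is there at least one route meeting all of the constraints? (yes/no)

yes

One route that works: (1,4) → (1,3) → (1,2) → (1,1) → (2,1).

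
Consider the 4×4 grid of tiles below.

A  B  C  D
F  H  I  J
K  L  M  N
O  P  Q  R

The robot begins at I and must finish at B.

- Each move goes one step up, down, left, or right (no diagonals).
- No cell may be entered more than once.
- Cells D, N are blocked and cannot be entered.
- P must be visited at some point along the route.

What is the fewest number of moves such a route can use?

6

Any route passes through P somewhere between I and B. Summing Manhattan distances along the two legs (I → P → B) gives a lower bound of 3 + 3 = 6 moves.
A route of 6 moves achieves this: I → M → Q → P → L → H → B.
Since 6 matches the lower bound, it is optimal.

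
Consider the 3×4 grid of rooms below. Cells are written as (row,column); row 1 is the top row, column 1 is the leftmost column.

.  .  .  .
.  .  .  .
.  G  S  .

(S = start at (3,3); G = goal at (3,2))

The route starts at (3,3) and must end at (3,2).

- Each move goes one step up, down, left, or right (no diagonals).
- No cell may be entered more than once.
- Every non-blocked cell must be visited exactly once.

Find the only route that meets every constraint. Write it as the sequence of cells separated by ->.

Need to visit all 12 open cells exactly once, starting at (3,3) and ending at (3,2).
Route from (3,3): right 1 to (3,4), up 2 to (1,4), left 1 to (1,3), down 1 to (2,3), left 1 to (2,2), up 1 to (1,2), left 1 to (1,1), down 2 to (3,1), right 1 to (3,2) — 11 moves in all.
Check: all 12 open cells covered.

(3,3) -> (3,4) -> (2,4) -> (1,4) -> (1,3) -> (2,3) -> (2,2) -> (1,2) -> (1,1) -> (2,1) -> (3,1) -> (3,2)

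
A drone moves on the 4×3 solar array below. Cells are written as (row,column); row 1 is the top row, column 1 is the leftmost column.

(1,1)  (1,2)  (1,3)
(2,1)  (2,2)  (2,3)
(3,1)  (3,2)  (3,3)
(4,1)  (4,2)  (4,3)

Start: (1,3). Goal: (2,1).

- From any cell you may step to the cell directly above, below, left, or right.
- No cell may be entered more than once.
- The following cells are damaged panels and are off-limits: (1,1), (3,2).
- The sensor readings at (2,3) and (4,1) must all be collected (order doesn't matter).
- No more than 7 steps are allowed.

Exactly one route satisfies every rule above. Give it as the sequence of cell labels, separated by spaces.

(1,3) (2,3) (3,3) (4,3) (4,2) (4,1) (3,1) (2,1)

The 7-move cap with required stops at (2,3), (4,1) leaves no slack for detours.
Route from (1,3): down 3 to (4,3), left 2 to (4,1), up 2 to (2,1) — 7 moves in all.
Check: all required cells visited; 7 ≤ 7 moves.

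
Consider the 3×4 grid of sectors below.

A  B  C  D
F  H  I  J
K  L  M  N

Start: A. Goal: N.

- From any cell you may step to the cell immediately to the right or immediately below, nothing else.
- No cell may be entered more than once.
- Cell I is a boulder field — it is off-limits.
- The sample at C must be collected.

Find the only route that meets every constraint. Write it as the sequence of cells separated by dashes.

A - B - C - D - J - N

Moves only go right or down, so the column and row indices never decrease.
Route from A: right 3 to D, down 2 to N — 5 moves in all.
Check: all required cells visited.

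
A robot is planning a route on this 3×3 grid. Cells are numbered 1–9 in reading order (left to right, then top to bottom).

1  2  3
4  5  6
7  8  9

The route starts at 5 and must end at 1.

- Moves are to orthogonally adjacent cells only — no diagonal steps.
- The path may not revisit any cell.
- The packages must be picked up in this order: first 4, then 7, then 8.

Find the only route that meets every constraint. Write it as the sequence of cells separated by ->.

The waypoints must appear in the order 4, 7, 8, with no cell reused.
Route from 5: left to 4, down to 7, 2× right (reaching 9), 2× up (reaching 3), 2× left (reaching 1) — 8 moves in all.
Check: order respected (4 at step 1, 7 at step 2, 8 at step 3).

5 -> 4 -> 7 -> 8 -> 9 -> 6 -> 3 -> 2 -> 1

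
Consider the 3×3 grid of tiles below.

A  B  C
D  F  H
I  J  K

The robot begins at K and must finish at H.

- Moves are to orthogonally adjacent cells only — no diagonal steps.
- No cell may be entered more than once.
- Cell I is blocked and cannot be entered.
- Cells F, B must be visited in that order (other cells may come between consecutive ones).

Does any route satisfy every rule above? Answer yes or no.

yes

One route that works: K → J → F → B → C → H.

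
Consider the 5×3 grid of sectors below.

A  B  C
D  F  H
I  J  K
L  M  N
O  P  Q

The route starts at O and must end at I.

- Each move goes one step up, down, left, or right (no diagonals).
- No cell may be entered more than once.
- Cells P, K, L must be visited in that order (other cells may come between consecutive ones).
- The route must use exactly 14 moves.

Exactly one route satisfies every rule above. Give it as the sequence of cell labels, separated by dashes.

The waypoints must appear in the order P, K, L, with no cell reused.
Route from O: 2× right (reaching Q), 4× up (reaching C), 2× left (reaching A), down to D, right to F, 2× down (reaching M), left to L, up to I — 14 moves in all.
Check: order respected (P at step 1, K at step 4, L at step 13); 14 moves as required.

O - P - Q - N - K - H - C - B - A - D - F - J - M - L - I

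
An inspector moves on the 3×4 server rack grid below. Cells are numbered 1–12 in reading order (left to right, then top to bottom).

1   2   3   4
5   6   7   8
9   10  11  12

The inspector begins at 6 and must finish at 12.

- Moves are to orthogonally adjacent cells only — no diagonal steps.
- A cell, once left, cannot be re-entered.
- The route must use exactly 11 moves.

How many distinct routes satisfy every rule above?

4

Need simple routes of exactly 11 moves from 6 to 12 (Manhattan distance 3, so 4 moves are spent on a detour and 4 undoing it).
Enumerating: 6 2 1 5 9 10 11 7 3 4 8 12 | 6 10 9 5 1 2 3 4 8 7 11 12 | 6 7 11 10 9 5 1 2 3 4 8 12 | 6 7 8 4 3 2 1 5 9 10 11 12.
That gives 4 routes.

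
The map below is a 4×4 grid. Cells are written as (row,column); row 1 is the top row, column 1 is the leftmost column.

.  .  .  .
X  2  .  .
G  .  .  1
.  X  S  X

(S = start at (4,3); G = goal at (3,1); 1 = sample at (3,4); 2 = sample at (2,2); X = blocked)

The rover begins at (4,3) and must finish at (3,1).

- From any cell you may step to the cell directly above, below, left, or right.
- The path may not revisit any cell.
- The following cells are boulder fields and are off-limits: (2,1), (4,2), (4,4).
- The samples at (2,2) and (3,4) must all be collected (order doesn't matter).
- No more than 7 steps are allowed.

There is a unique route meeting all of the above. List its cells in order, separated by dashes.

(4,3) - (3,3) - (3,4) - (2,4) - (2,3) - (2,2) - (3,2) - (3,1)

The budget equals the shortest possible length, so every move has to be on a shortest route through the required cells.
Route from (4,3): up 1 to (3,3), right 1 to (3,4), up 1 to (2,4), left 2 to (2,2), down 1 to (3,2), left 1 to (3,1) — 7 moves in all.
Check: all required cells visited; 7 ≤ 7 moves.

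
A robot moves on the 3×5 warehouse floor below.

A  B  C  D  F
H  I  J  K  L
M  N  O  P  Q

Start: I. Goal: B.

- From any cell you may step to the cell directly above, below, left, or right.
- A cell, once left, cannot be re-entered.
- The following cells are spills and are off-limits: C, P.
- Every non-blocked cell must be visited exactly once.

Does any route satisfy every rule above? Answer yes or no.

no

Cell Q has only one open neighbour but is neither the start nor the goal, so a Hamiltonian route would have to both enter and leave it through the same neighbour — impossible without revisiting.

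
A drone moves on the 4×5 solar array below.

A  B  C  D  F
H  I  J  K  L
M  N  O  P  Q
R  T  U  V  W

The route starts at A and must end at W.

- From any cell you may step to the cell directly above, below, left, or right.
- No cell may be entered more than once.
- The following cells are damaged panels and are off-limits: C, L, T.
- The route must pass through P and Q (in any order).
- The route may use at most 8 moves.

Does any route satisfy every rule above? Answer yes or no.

One route that works: A → H → M → N → O → P → Q → W.

yes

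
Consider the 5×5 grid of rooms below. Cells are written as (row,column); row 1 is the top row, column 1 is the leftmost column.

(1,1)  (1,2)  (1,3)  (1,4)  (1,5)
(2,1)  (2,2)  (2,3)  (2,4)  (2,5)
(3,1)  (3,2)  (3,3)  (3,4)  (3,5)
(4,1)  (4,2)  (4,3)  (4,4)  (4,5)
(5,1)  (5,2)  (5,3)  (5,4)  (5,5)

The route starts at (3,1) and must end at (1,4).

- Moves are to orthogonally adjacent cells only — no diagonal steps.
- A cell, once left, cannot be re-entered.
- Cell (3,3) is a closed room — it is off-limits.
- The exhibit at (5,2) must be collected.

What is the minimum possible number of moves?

9

Any route passes through (5,2) somewhere between (3,1) and (1,4). Summing Manhattan distances along the two legs ((3,1) → (5,2) → (1,4)) gives a lower bound of 3 + 6 = 9 moves.
A route of 9 moves achieves this: (3,1) → (4,1) → (5,1) → (5,2) → (4,2) → (3,2) → (2,2) → (1,2) → (1,3) → (1,4).
Since 9 matches the lower bound, it is optimal.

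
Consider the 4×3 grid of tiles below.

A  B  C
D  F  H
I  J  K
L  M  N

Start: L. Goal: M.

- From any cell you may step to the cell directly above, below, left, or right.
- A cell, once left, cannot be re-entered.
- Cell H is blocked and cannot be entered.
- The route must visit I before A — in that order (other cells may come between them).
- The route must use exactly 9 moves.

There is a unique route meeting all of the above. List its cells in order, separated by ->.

L -> I -> D -> A -> B -> F -> J -> K -> N -> M

The waypoints must appear in the order I, A, with no cell reused.
Route from L: up 3 to A, right 1 to B, down 2 to J, right 1 to K, down 1 to N, left 1 to M — 9 moves in all.
Check: order respected (I at step 1, A at step 3); 9 moves as required.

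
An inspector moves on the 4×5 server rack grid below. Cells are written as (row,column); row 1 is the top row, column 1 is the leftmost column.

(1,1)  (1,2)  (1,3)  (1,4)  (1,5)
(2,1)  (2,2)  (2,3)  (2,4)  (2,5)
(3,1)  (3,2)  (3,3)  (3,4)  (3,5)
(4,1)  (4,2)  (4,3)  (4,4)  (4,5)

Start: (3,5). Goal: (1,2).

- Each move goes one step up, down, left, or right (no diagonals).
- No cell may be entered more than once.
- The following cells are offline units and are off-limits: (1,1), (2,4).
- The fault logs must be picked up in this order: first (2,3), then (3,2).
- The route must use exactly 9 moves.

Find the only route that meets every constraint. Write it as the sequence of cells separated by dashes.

The waypoints must appear in the order (2,3), (3,2), with no cell reused.
Route from (3,5): up 2 to (1,5), left 2 to (1,3), down 2 to (3,3), left 1 to (3,2), up 2 to (1,2) — 9 moves in all.
Check: order respected ((2,3) at step 5, (3,2) at step 7); 9 moves as required.

(3,5) - (2,5) - (1,5) - (1,4) - (1,3) - (2,3) - (3,3) - (3,2) - (2,2) - (1,2)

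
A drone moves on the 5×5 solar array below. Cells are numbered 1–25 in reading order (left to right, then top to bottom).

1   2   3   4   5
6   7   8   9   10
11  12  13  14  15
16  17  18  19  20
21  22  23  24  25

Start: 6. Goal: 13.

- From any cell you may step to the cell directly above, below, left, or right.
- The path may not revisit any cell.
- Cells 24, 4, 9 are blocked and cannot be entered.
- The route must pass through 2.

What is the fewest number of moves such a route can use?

Any route passes through 2 somewhere between 6 and 13. Summing Manhattan distances along the two legs (6 → 2 → 13) gives a lower bound of 2 + 3 = 5 moves.
A route of 5 moves achieves this: 6 → 1 → 2 → 7 → 12 → 13.
Since 5 matches the lower bound, it is optimal.

5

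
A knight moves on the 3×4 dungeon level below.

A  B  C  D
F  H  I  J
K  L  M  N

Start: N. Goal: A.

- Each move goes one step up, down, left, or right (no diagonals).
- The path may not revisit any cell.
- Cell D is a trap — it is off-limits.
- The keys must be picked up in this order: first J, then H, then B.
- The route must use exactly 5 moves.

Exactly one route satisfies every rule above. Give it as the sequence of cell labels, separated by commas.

N, J, I, H, B, A

The waypoints must appear in the order J, H, B, with no cell reused.
Route from N: up 1 to J, left 2 to H, up 1 to B, left 1 to A — 5 moves in all.
Check: order respected (J at step 1, H at step 3, B at step 4); 5 moves as required.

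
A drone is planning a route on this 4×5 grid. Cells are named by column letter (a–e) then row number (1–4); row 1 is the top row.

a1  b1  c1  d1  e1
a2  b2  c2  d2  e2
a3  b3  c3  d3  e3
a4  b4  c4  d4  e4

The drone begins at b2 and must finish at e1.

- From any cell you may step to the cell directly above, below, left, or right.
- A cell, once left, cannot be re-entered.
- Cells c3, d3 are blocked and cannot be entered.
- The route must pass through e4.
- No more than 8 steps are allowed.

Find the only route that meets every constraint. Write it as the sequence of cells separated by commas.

The 8-move cap with required stops at e4 leaves no slack for detours.
Route from b2: down 2 to b4, right 3 to e4, up 3 to e1 — 8 moves in all.
Check: all required cells visited; 8 ≤ 8 moves.

b2, b3, b4, c4, d4, e4, e3, e2, e1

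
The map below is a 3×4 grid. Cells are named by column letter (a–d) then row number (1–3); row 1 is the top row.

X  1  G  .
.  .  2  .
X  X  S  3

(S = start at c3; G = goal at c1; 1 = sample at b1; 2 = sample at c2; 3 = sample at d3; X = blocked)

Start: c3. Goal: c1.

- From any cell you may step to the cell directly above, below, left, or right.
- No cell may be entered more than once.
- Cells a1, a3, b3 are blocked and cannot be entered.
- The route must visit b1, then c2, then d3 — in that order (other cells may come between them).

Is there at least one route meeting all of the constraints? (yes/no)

Ignoring the required order, 1 revisit-free route from c3 to c1 passes through all of b1, c2, and d3; the waypoint orders that occur are d3 → c2 → b1 (1) — never b1 → c2 → d3.

no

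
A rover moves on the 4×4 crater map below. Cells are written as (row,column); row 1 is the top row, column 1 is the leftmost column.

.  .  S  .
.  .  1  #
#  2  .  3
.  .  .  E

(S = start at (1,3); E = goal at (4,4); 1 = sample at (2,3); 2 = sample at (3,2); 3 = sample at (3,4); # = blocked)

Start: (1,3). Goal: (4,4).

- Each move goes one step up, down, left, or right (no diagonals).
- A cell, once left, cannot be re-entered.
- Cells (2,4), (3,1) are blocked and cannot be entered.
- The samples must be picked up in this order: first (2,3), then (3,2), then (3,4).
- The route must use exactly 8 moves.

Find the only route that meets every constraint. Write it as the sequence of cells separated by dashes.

The waypoints must appear in the order (2,3), (3,2), (3,4), with no cell reused.
Route from (1,3): down 1 to (2,3), left 1 to (2,2), down 2 to (4,2), right 1 to (4,3), up 1 to (3,3), right 1 to (3,4), down 1 to (4,4) — 8 moves in all.
Check: order respected (1 at step 1, 2 at step 3, 3 at step 7); 8 moves as required.

(1,3) - (2,3) - (2,2) - (3,2) - (4,2) - (4,3) - (3,3) - (3,4) - (4,4)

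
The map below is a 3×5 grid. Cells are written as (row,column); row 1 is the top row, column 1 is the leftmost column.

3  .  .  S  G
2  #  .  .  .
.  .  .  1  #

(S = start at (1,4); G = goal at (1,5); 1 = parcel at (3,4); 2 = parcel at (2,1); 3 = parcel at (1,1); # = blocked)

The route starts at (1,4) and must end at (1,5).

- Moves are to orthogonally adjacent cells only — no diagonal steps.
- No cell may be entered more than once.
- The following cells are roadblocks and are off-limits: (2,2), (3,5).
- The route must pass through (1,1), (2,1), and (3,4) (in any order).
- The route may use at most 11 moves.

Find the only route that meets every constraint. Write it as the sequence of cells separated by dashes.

(1,4) - (1,3) - (1,2) - (1,1) - (2,1) - (3,1) - (3,2) - (3,3) - (3,4) - (2,4) - (2,5) - (1,5)

The budget equals the shortest possible length, so every move has to be on a shortest route through the required cells.
Route from (1,4): 3× left (reaching (1,1)), 2× down (reaching (3,1)), 3× right (reaching (3,4)), up to (2,4), right to (2,5), up to (1,5) — 11 moves in all.
Check: all required cells visited; 11 ≤ 11 moves.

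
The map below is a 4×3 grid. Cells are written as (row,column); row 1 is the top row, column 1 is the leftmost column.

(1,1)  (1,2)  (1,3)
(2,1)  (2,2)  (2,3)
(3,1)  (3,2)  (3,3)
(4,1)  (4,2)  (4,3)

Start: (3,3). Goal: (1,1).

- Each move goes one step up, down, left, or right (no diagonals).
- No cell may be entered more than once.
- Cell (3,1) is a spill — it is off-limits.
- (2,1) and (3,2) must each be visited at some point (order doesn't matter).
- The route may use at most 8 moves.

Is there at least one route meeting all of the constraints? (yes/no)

One route that works: (3,3) → (3,2) → (2,2) → (2,1) → (1,1).

yes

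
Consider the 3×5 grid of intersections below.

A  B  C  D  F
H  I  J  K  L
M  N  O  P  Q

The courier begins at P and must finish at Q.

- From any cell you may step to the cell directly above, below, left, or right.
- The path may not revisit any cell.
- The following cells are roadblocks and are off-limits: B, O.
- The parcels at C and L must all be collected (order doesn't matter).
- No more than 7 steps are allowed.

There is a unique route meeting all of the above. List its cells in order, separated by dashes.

P - K - J - C - D - F - L - Q

Any route must reach C and L and still end at Q within 7 moves, so the order of the required stops is forced.
Route from P: up to K, left to J, up to C, 2× right (reaching F), 2× down (reaching Q) — 7 moves in all.
Check: all required cells visited; 7 ≤ 7 moves.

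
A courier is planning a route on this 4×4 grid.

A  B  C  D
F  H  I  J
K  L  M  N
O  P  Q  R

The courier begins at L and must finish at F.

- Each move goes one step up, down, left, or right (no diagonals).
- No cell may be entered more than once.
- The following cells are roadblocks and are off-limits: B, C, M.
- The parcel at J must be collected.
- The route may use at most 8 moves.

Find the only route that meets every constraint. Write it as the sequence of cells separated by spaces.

L P Q R N J I H F

The budget equals the shortest possible length, so every move has to be on a shortest route through the required cells.
Route from L: down 1 to P, right 2 to R, up 2 to J, left 3 to F — 8 moves in all.
Check: all required cells visited; 8 ≤ 8 moves.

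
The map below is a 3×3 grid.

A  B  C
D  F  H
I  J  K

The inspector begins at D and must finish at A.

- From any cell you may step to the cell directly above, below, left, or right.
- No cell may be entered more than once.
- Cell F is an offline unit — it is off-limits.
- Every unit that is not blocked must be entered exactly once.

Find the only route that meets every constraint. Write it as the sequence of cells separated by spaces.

D I J K H C B A

Need to visit all 8 open cells exactly once, starting at D and ending at A.
Cell C has only two open neighbours (H and B), so the path must pass straight through it: one of those is the cell it's entered from and the other is where it exits.
Route from D: down to I, 2× right (reaching K), 2× up (reaching C), 2× left (reaching A) — 7 moves in all.
Check: all 8 open cells covered.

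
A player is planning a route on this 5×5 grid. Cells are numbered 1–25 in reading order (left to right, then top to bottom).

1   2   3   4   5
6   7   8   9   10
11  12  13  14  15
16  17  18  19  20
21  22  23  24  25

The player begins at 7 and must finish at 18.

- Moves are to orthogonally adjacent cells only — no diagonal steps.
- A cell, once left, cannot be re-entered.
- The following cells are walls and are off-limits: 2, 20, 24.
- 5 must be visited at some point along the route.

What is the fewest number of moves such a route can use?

Any route passes through 5 somewhere between 7 and 18. Summing Manhattan distances along the two legs (7 → 5 → 18) gives a lower bound of 4 + 5 = 9 moves.
A route of 9 moves achieves this: 7 → 8 → 3 → 4 → 5 → 10 → 15 → 14 → 19 → 18.
Since 9 matches the lower bound, it is optimal.

9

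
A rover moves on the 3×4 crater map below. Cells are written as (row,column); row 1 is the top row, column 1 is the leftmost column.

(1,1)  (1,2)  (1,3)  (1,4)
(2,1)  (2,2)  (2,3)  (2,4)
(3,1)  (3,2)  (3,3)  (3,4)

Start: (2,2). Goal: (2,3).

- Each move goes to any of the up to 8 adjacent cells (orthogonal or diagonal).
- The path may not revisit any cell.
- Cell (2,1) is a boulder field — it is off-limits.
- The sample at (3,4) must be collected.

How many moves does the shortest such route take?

Any route passes through (3,4) somewhere between (2,2) and (2,3). Summing Chebyshev distances along the two legs ((2,2) → (3,4) → (2,3)) gives a lower bound of 2 + 1 = 3 moves.
A route of 3 moves achieves this: (2,2) → (3,3) → (3,4) → (2,3).
Since 3 matches the lower bound, it is optimal.

3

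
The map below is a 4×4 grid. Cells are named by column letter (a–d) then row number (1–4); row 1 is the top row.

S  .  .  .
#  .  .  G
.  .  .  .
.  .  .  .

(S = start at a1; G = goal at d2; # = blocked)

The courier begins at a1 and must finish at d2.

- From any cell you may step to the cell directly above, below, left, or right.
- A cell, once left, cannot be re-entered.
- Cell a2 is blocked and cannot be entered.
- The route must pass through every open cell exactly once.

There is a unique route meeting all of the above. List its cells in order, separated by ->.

a1 -> b1 -> b2 -> b3 -> a3 -> a4 -> b4 -> c4 -> d4 -> d3 -> c3 -> c2 -> c1 -> d1 -> d2

Need to visit all 15 open cells exactly once, starting at a1 and ending at d2.
Route from a1: right 1 to b1, down 2 to b3, left 1 to a3, down 1 to a4, right 3 to d4, up 1 to d3, left 1 to c3, up 2 to c1, right 1 to d1, down 1 to d2 — 14 moves in all.
Check: all 15 open cells covered.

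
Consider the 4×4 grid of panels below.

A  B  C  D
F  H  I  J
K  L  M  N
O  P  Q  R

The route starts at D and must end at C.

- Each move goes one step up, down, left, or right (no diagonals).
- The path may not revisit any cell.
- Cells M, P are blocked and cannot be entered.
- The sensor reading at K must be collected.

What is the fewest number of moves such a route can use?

9

Any route passes through K somewhere between D and C. Summing Manhattan distances along the two legs (D → K → C) gives a lower bound of 5 + 4 = 9 moves.
A route of 9 moves achieves this: D → J → I → H → L → K → F → A → B → C.
Since 9 matches the lower bound, it is optimal.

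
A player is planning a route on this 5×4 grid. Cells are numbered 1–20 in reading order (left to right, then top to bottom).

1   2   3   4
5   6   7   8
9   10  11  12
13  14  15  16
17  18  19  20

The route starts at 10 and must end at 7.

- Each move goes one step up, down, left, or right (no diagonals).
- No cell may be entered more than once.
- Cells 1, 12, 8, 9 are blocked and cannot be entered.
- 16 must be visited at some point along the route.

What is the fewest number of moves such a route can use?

8

Any route passes through 16 somewhere between 10 and 7. Summing Manhattan distances along the two legs (10 → 16 → 7) gives a lower bound of 3 + 3 = 6 moves.
The shortest route satisfying every rule uses 8 moves: 10 → 14 → 18 → 19 → 20 → 16 → 15 → 11 → 7.
The no-revisit rule (legs can't share cells) pushes the minimum above the 6-move bound; an exhaustive check rules out every length from 6 to 7, leaving 8 as the minimum.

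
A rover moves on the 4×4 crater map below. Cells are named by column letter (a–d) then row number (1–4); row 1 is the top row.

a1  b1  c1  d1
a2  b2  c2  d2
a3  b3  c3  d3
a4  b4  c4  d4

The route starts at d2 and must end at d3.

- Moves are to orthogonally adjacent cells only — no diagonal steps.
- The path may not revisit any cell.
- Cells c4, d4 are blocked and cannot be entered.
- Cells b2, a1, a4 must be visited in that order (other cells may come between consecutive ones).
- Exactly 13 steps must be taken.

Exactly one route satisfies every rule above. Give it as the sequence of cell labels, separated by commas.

The waypoints must appear in the order b2, a1, a4, with no cell reused.
Route from d2: up 1 to d1, left 1 to c1, down 1 to c2, left 1 to b2, up 1 to b1, left 1 to a1, down 3 to a4, right 1 to b4, up 1 to b3, right 2 to d3 — 13 moves in all.
Check: order respected (b2 at step 4, a1 at step 6, a4 at step 9); 13 moves as required.

d2, d1, c1, c2, b2, b1, a1, a2, a3, a4, b4, b3, c3, d3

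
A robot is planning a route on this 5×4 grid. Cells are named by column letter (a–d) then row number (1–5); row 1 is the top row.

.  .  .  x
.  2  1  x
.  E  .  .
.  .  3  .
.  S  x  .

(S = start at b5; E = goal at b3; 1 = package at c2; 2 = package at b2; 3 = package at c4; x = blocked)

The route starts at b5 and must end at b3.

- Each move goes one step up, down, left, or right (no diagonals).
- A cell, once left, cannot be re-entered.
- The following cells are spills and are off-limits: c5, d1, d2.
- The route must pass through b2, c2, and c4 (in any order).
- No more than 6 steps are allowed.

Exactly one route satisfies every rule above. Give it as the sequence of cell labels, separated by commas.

b5, b4, c4, c3, c2, b2, b3

The budget equals the shortest possible length, so every move has to be on a shortest route through the required cells.
Route from b5: up to b4, right to c4, 2× up (reaching c2), left to b2, down to b3 — 6 moves in all.
Check: all required cells visited; 6 ≤ 6 moves.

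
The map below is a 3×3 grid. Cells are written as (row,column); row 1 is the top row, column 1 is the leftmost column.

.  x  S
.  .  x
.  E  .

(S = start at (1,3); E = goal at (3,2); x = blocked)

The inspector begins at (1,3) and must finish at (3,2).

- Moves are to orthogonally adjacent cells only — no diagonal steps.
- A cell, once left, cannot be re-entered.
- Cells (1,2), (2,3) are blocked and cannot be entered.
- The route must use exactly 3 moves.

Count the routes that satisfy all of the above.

0

Need simple routes of exactly 3 moves from (1,3) to (3,2) (Manhattan distance 3, so 0 moves are spent on a detour and 0 undoing it).
No route satisfies every constraint, so the count is 0.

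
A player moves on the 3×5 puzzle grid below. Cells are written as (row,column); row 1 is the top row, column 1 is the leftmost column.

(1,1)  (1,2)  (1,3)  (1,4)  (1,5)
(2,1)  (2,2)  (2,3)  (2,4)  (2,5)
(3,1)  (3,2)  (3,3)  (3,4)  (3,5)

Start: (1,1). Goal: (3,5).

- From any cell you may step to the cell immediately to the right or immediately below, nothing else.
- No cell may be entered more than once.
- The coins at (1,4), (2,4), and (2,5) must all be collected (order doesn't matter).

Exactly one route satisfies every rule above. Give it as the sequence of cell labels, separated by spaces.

(1,1) (1,2) (1,3) (1,4) (2,4) (2,5) (3,5)

Moves only go right or down, so the column and row indices never decrease.
Route from (1,1): 3× right (reaching (1,4)), down to (2,4), right to (2,5), down to (3,5) — 6 moves in all.
Check: all required cells visited.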